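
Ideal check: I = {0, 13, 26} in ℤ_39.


Check ideal conditions for I = {0, 13, 26} in ℤ_39:
(1) I is an additive subgroup? Yes
(2) For r ∈ ℤ_39 and a ∈ I: r·a ∈ I? Yes

Yes, I is an ideal of ℤ_39


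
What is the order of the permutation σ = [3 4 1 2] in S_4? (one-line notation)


Cycle decomposition: (1 3) (2 4)
Cycle lengths: 2, 2
Order = lcm(2, 2) = 2

ord(σ) = 2


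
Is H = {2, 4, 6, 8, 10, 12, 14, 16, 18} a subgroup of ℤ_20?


Subgroup test for H = {2, 4, 6, 8, 10, 12, 14, 16, 18} in (ℤ_20, +):
(1) 0 ∈ H? No
(2) Closure: for all a,b ∈ H, (a+b) mod 20 ∈ H? No  [counterexample: 2 + 18 = 0 ∉ H]
(3) Inverses: for all a ∈ H, -a mod 20 ∈ H? Yes

No, H is not a subgroup of ℤ_20


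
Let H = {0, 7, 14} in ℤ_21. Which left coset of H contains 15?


15 + H = {15 + h (mod 21) : h ∈ H}
15+0=15, 15+7=1, 15+14=8
15 + H = {1, 8, 15} = 1 + H

15 + H = {1, 8, 15}


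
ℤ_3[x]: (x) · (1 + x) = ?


Expand and collect like terms; reduce coefficients mod 3:
x^0: 0·1 = 0 ≡ 0 (mod 3)
x^1: 0·1 + 1·1 = 1 ≡ 1 (mod 3)
x^2: 1·1 = 1 ≡ 1 (mod 3)
Result: x + x^2

f · g = x + x^2


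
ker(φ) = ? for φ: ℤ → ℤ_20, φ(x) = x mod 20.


Kernel = preimage of identity
ker(φ) = {x ∈ ℤ : x ≡ 0 (mod 20)} = 20ℤ = {0, ±20, ±40, ...}

ker(φ) = 20ℤ


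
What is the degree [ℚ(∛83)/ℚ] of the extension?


∛83 has minimal polynomial x³ - 83 (irreducible over ℚ since 83 is not a perfect cube)

[ℚ(∛83)/ℚ] = 3


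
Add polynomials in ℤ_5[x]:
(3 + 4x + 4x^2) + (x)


Add coefficients mod 5:
x^0: 3 + 0 = 3 (mod 5)
x^1: 4 + 1 = 0 (mod 5)
x^2: 4 + 0 = 4 (mod 5)
Result: 3 + 4x^2

f + g = 3 + 4x^2


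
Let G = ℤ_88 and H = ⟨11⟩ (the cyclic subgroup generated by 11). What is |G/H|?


|⟨11⟩| = n / gcd(11, 88) = 88 / 11 = 8
H is normal (ℤ_88 is abelian).
|G/H| = |G| / |H| = 88 / 8 = 11

|G/H| = 11


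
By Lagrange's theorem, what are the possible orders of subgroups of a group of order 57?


Lagrange's theorem: |H| divides |G|
|G| = 57
Divisors of 57: 1, 3, 19, 57

Possible subgroup orders: {1, 3, 19, 57}


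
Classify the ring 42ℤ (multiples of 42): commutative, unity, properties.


42ℤ is a commutative ring under +,× but has no multiplicative identity (1 ∉ 42ℤ); it has no zero divisors, but without unity it is not an integral domain
Commutative: Yes
Integral domain: No
Has unity: No

42ℤ (multiples of 42): Commutative=Yes, Unity=No


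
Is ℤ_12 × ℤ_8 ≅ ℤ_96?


Comparing ℤ_12 × ℤ_8 and ℤ_96:
gcd(12,8) = 4 ≠ 1. Max element order in ℤ_12×ℤ_8 is lcm(12,8) = 24 < 96, so it has no element of order 96

No, ℤ_12 × ℤ_8 ≇ ℤ_96


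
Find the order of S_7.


|S_n| = n! (number of permutations of n symbols)
|S_7| = 7! = 5040

|S_7| = 5040


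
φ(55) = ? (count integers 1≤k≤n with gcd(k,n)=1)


Factor n: 55 = 5 × 11
φ(n) = n · ∏(1 - 1/p) over distinct primes p | n
φ(55) = 55 · (1 - 1/5) · (1 - 1/11) = 40

φ(55) = 40


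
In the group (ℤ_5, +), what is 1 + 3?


Operation: addition mod 5
1 + 3 = (a + b) mod 5 with a = 1, b = 3

1 + 3 = 4


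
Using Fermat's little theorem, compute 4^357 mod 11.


Fermat's little theorem: if p is prime and gcd(a,p)=1, then a^(p-1) ≡ 1 (mod p)
p = 11 is prime, gcd(4,11) = 1
Reduce exponent: 357 mod 10 = 7
So 4^357 ≡ 4^7 (mod 11)
4^7 mod 11 = 5

4^357 ≡ 5 (mod 11)


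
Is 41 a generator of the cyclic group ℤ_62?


g generates ℤ_n iff gcd(g, n) = 1
gcd(41, 62) = 1
Since gcd = 1, 41 is a generator.

Yes, 41 generates ℤ_62


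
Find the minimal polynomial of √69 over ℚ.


√69 satisfies x² - 69 = 0, irreducible over ℚ since 69 is squarefree

Minimal polynomial: x² - 69


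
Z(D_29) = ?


Z(G) = {g ∈ G | gx = xg for all x ∈ G}
For odd n, Z(D_n) = {e}: no nontrivial rotation commutes with all reflections

Z(D_29) = {e}


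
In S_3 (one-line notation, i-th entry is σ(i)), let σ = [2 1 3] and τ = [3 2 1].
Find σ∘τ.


σ∘τ: apply τ first, then σ
1 →τ 3 →σ 3
2 →τ 2 →σ 1
3 →τ 1 →σ 2

σ∘τ = [3 1 2]


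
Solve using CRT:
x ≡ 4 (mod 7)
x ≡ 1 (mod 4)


m₁ = 7, m₂ = 4, gcd = 1, so CRT applies. M = m₁·m₂ = 28
Let M₁ = M/m₁ = 4, M₂ = M/m₂ = 7
Find y₁ ≡ M₁⁻¹ (mod m₁): 4⁻¹ ≡ 2 (mod 7)
Find y₂ ≡ M₂⁻¹ (mod m₂): 7⁻¹ ≡ 3 (mod 4)
x = a₁·M₁·y₁ + a₂·M₂·y₂ = 4·4·2 + 1·7·3 = 53
Reduce mod 28: x ≡ 25
Check: 25 mod 7 = 4 ✓, 25 mod 4 = 1 ✓

x ≡ 25 (mod 28)


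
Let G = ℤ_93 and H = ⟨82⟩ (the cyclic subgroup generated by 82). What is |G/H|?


|⟨82⟩| = n / gcd(82, 93) = 93 / 1 = 93
H is normal (ℤ_93 is abelian).
|G/H| = |G| / |H| = 93 / 93 = 1

|G/H| = 1


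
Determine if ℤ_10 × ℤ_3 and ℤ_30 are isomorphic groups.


Comparing ℤ_10 × ℤ_3 and ℤ_30:
gcd(10,3) = 1, so ℤ_10 × ℤ_3 ≅ ℤ_30 (CRT)

Yes, ℤ_10 × ℤ_3 ≅ ℤ_30


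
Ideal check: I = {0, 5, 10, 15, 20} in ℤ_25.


Check ideal conditions for I = {0, 5, 10, 15, 20} in ℤ_25:
(1) I is an additive subgroup? Yes
(2) For r ∈ ℤ_25 and a ∈ I: r·a ∈ I? Yes

Yes, I is an ideal of ℤ_25


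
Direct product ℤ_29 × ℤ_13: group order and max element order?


|ℤ_29 × ℤ_13| = 29 × 13 = 377
Max element order = lcm(29,13) = 377
Cyclic? Yes (gcd=1)

|ℤ_29×ℤ_13| = 377, max element order = 377


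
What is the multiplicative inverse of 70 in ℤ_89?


Use the extended Euclidean algorithm to write 1 = 70·s + 89·t; then s mod 89 is the inverse.
Euclidean algorithm:
  70 = 0·89 + 70
  89 = 1·70 + 19
  70 = 3·19 + 13
  19 = 1·13 + 6
  13 = 2·6 + 1
  6 = 6·1 + 0
gcd(70,89) = 1
Back-substitution gives: 70·(14) + 89·(-11) = 1
So 70⁻¹ ≡ 14 ≡ 14 (mod 89)
Check: 70 × 14 = 980 ≡ 1 (mod 89) ✓

70⁻¹ ≡ 14 (mod 89)


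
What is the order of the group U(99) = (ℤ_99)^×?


U(n) is the group of units mod n; |U(n)| = φ(n)
|U(99)| = φ(99) = 60

|U(99) = (ℤ_99)^×| = 60


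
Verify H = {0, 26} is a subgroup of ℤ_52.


Subgroup test for H = {0, 26} in (ℤ_52, +):
(1) 0 ∈ H? Yes
(2) Closure: for all a,b ∈ H, (a+b) mod 52 ∈ H? Yes
(3) Inverses: for all a ∈ H, -a mod 52 ∈ H? Yes

Yes, H is a subgroup of ℤ_52


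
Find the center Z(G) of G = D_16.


Z(G) = {g ∈ G | gx = xg for all x ∈ G}
For even n, Z(D_n) = {e, r^(n/2)}: the 180° rotation r^8 commutes with every reflection and rotation

Z(D_16) = {e, r^8}


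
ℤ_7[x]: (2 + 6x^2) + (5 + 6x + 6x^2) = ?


Add coefficients mod 7:
x^0: 2 + 5 = 0 (mod 7)
x^1: 0 + 6 = 6 (mod 7)
x^2: 6 + 6 = 5 (mod 7)
Result: 6x + 5x^2

f + g = 6x + 5x^2


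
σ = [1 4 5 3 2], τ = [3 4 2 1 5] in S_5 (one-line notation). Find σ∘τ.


σ∘τ: apply τ first, then σ
1 →τ 3 →σ 5
2 →τ 4 →σ 3
3 →τ 2 →σ 4
4 →τ 1 →σ 1
5 →τ 5 →σ 2

σ∘τ = [5 3 4 1 2]


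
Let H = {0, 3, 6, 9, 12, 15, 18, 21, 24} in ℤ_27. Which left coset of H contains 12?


12 + H = {12 + h (mod 27) : h ∈ H}
12+0=12, 12+3=15, 12+6=18, 12+9=21, 12+12=24, 12+15=0, 12+18=3, 12+21=6, 12+24=9
12 + H = {0, 3, 6, 9, 12, 15, 18, 21, 24} = 0 + H

12 + H = {0, 3, 6, 9, 12, 15, 18, 21, 24}


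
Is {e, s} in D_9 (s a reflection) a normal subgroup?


H = {e, s} in D_9 (s a reflection)
r·s·r⁻¹ = sr⁻² ≠ s for n ≥ 3, so {e, s} is not closed under conjugation

No, not a normal subgroup


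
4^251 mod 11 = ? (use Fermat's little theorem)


Fermat's little theorem: if p is prime and gcd(a,p)=1, then a^(p-1) ≡ 1 (mod p)
p = 11 is prime, gcd(4,11) = 1
Reduce exponent: 251 mod 10 = 1
So 4^251 ≡ 4^1 (mod 11)
4^1 mod 11 = 4

4^251 ≡ 4 (mod 11)


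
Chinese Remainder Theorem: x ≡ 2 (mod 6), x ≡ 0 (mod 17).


m₁ = 6, m₂ = 17, gcd = 1, so CRT applies. M = m₁·m₂ = 102
Let M₁ = M/m₁ = 17, M₂ = M/m₂ = 6
Find y₁ ≡ M₁⁻¹ (mod m₁): 17⁻¹ ≡ 5 (mod 6)
Find y₂ ≡ M₂⁻¹ (mod m₂): 6⁻¹ ≡ 3 (mod 17)
x = a₁·M₁·y₁ + a₂·M₂·y₂ = 2·17·5 + 0·6·3 = 170
Reduce mod 102: x ≡ 68
Check: 68 mod 6 = 2 ✓, 68 mod 17 = 0 ✓

x ≡ 68 (mod 102)


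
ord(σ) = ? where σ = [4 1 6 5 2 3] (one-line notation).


Cycle decomposition: (1 4 5 2) (3 6)
Cycle lengths: 4, 2
Order = lcm(4, 2) = 4

ord(σ) = 4


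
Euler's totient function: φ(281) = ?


Factor n: 281 = 281
φ(n) = n · ∏(1 - 1/p) over distinct primes p | n
φ(281) = 281 · (1 - 1/281) = 280

φ(281) = 280


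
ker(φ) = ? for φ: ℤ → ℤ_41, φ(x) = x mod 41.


Kernel = preimage of identity
ker(φ) = {x ∈ ℤ : x ≡ 0 (mod 41)} = 41ℤ = {0, ±41, ±82, ...}

ker(φ) = 41ℤ


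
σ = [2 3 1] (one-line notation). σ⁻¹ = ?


To find σ⁻¹, swap domain and range:
σ(1) = 2 → σ⁻¹(2) = 1
σ(2) = 3 → σ⁻¹(3) = 2
σ(3) = 1 → σ⁻¹(1) = 3

σ⁻¹ = [3 1 2]


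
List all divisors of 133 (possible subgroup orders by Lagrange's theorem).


Lagrange's theorem: |H| divides |G|
|G| = 133
Divisors of 133: 1, 7, 19, 133

Possible subgroup orders: {1, 7, 19, 133}


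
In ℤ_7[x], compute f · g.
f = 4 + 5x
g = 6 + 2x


Expand and collect like terms; reduce coefficients mod 7:
x^0: 4·6 = 24 ≡ 3 (mod 7)
x^1: 4·2 + 5·6 = 38 ≡ 3 (mod 7)
x^2: 5·2 = 10 ≡ 3 (mod 7)
Result: 3 + 3x + 3x^2

f · g = 3 + 3x + 3x^2


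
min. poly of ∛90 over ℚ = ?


∛90 satisfies x³ - 90 = 0, irreducible over ℚ (no rational root; 90 is not a perfect cube)

Minimal polynomial: x³ - 90


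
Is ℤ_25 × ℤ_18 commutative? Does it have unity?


Direct product ring; commutative with unity (1,1); but (1,0)·(0,1) = (0,0) gives zero divisors, so not an integral domain
Commutative: Yes
Integral domain: No
Has unity: Yes

ℤ_25 × ℤ_18: Commutative=Yes, Unity=Yes


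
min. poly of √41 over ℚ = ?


√41 satisfies x² - 41 = 0, irreducible over ℚ since 41 is squarefree

Minimal polynomial: x² - 41


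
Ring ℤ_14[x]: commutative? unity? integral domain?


ℤ_14 has zero divisors (2·7 ≡ 0), and these lift to constant zero divisors in ℤ_14[x]; so not an integral domain
Commutative: Yes
Integral domain: No
Has unity: Yes

ℤ_14[x]: Commutative=Yes, Unity=Yes


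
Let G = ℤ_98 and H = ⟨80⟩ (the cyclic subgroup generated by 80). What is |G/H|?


|⟨80⟩| = n / gcd(80, 98) = 98 / 2 = 49
H is normal (ℤ_98 is abelian).
|G/H| = |G| / |H| = 98 / 49 = 2

|G/H| = 2


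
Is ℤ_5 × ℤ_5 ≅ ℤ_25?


Comparing ℤ_5 × ℤ_5 and ℤ_25:
gcd(5,5) = 5 ≠ 1. Max element order in ℤ_5×ℤ_5 is lcm(5,5) = 5 < 25, so it has no element of order 25

No, ℤ_5 × ℤ_5 ≇ ℤ_25


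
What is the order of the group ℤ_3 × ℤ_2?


|A × B| = |A| · |B|
|ℤ_3 × ℤ_2| = 3 × 2 = 6

|ℤ_3 × ℤ_2| = 6


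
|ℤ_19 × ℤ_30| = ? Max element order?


|ℤ_19 × ℤ_30| = 19 × 30 = 570
Max element order = lcm(19,30) = 570
Cyclic? Yes (gcd=1)

|ℤ_19×ℤ_30| = 570, max element order = 570


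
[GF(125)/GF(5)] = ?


GF(125) = GF(5^3), so the extension degree is 3

[GF(125)/GF(5)] = 3


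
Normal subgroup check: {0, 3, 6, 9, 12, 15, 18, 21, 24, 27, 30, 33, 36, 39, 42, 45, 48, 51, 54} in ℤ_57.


H = {0, 3, 6, 9, 12, 15, 18, 21, 24, 27, 30, 33, 36, 39, 42, 45, 48, 51, 54} in ℤ_57
ℤ_57 is abelian; every subgroup of an abelian group is normal

Yes, normal subgroup


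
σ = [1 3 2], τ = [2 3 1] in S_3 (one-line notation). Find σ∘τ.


σ∘τ: apply τ first, then σ
1 →τ 2 →σ 3
2 →τ 3 →σ 2
3 →τ 1 →σ 1

σ∘τ = [3 2 1]


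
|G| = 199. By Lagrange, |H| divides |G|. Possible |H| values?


Lagrange's theorem: |H| divides |G|
|G| = 199
Divisors of 199: 1, 199

Possible subgroup orders: {1, 199}


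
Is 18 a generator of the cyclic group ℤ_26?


g generates ℤ_n iff gcd(g, n) = 1
gcd(18, 26) = 2
Since gcd = 2 ≠ 1, ⟨18⟩ has order 13 < 26, so 18 is not a generator.

No, 18 does not generate ℤ_26


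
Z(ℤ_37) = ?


Z(G) = {g ∈ G | gx = xg for all x ∈ G}
ℤ_37 is abelian, so Z(G) = G

Z(ℤ_37) = ℤ_37


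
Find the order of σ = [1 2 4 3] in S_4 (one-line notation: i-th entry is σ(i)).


Cycle decomposition: (3 4)
Cycle lengths: 2
Order = lcm(2) = 2

ord(σ) = 2


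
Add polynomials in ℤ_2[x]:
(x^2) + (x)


Add coefficients mod 2:
x^0: 0 + 0 = 0 (mod 2)
x^1: 0 + 1 = 1 (mod 2)
x^2: 1 + 0 = 1 (mod 2)
Result: x + x^2

f + g = x + x^2


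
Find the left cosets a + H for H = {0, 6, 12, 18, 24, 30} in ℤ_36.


H = {0, 6, 12, 18, 24, 30}, |H| = 6
Number of cosets = |G|/|H| = 36/6 = 6
0 + H = {0, 6, 12, 18, 24, 30}
1 + H = {1, 7, 13, 19, 25, 31}
2 + H = {2, 8, 14, 20, 26, 32}
3 + H = {3, 9, 15, 21, 27, 33}
4 + H = {4, 10, 16, 22, 28, 34}
5 + H = {5, 11, 17, 23, 29, 35}

Cosets: 0+H={0,6,12,18,24,30}; 1+H={1,7,13,19,25,31}; 2+H={2,8,14,20,26,32}; 3+H={3,9,15,21,27,33}; 4+H={4,10,16,22,28,34}; 5+H={5,11,17,23,29,35}


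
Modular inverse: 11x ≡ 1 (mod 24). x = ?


Use the extended Euclidean algorithm to write 1 = 11·s + 24·t; then s mod 24 is the inverse.
Euclidean algorithm:
  11 = 0·24 + 11
  24 = 2·11 + 2
  11 = 5·2 + 1
  2 = 2·1 + 0
gcd(11,24) = 1
Back-substitution gives: 11·(11) + 24·(-5) = 1
So 11⁻¹ ≡ 11 ≡ 11 (mod 24)
Check: 11 × 11 = 121 ≡ 1 (mod 24) ✓

11⁻¹ ≡ 11 (mod 24)


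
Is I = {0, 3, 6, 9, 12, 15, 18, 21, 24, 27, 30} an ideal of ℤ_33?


Check ideal conditions for I = {0, 3, 6, 9, 12, 15, 18, 21, 24, 27, 30} in ℤ_33:
(1) I is an additive subgroup? Yes
(2) For r ∈ ℤ_33 and a ∈ I: r·a ∈ I? Yes

Yes, I is an ideal of ℤ_33


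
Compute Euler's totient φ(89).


Factor n: 89 = 89
φ(n) = n · ∏(1 - 1/p) over distinct primes p | n
φ(89) = 89 · (1 - 1/89) = 88

φ(89) = 88


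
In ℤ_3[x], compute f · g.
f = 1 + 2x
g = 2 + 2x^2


Expand and collect like terms; reduce coefficients mod 3:
x^0: 1·2 = 2 ≡ 2 (mod 3)
x^1: 1·0 + 2·2 = 4 ≡ 1 (mod 3)
x^2: 1·2 + 2·0 = 2 ≡ 2 (mod 3)
x^3: 2·2 = 4 ≡ 1 (mod 3)
Result: 2 + x + 2x^2 + x^3

f · g = 2 + x + 2x^2 + x^3


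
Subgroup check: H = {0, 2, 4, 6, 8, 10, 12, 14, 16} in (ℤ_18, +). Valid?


Subgroup test for H = {0, 2, 4, 6, 8, 10, 12, 14, 16} in (ℤ_18, +):
(1) 0 ∈ H? Yes
(2) Closure: for all a,b ∈ H, (a+b) mod 18 ∈ H? Yes
(3) Inverses: for all a ∈ H, -a mod 18 ∈ H? Yes

Yes, H is a subgroup of ℤ_18


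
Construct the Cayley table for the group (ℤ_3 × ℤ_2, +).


Elements: {(0,0), (0,1), (1,0), (1,1), (2,0), (2,1)}
Operation: componentwise addition mod (3, 2)
Entry (a, b) = ((a₁+b₁) mod 3, (a₂+b₂) mod 2)

Cayley table:
      | (0,0) | (0,1) | (1,0) | (1,1) | (2,0) | (2,1)
(0,0) | (0,0) | (0,1) | (1,0) | (1,1) | (2,0) | (2,1)
(0,1) | (0,1) | (0,0) | (1,1) | (1,0) | (2,1) | (2,0)
(1,0) | (1,0) | (1,1) | (2,0) | (2,1) | (0,0) | (0,1)
(1,1) | (1,1) | (1,0) | (2,1) | (2,0) | (0,1) | (0,0)
(2,0) | (2,0) | (2,1) | (0,0) | (0,1) | (1,0) | (1,1)
(2,1) | (2,1) | (2,0) | (0,1) | (0,0) | (1,1) | (1,0)


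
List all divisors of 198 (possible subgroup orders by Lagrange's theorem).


Lagrange's theorem: |H| divides |G|
|G| = 198
Divisors of 198: 1, 2, 3, 6, 9, 11, 18, 22, 33, 66, 99, 198

Possible subgroup orders: {1, 2, 3, 6, 9, 11, 18, 22, 33, 66, 99, 198}


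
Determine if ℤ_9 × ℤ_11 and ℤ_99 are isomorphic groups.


Comparing ℤ_9 × ℤ_11 and ℤ_99:
gcd(9,11) = 1, so ℤ_9 × ℤ_11 ≅ ℤ_99 (CRT)

Yes, ℤ_9 × ℤ_11 ≅ ℤ_99


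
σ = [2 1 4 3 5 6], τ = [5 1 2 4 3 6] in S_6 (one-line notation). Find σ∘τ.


σ∘τ: apply τ first, then σ
1 →τ 5 →σ 5
2 →τ 1 →σ 2
3 →τ 2 →σ 1
4 →τ 4 →σ 3
5 →τ 3 →σ 4
6 →τ 6 →σ 6

σ∘τ = [5 2 1 3 4 6]


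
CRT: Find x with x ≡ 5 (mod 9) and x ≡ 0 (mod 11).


m₁ = 9, m₂ = 11, gcd = 1, so CRT applies. M = m₁·m₂ = 99
Let M₁ = M/m₁ = 11, M₂ = M/m₂ = 9
Find y₁ ≡ M₁⁻¹ (mod m₁): 11⁻¹ ≡ 5 (mod 9)
Find y₂ ≡ M₂⁻¹ (mod m₂): 9⁻¹ ≡ 5 (mod 11)
x = a₁·M₁·y₁ + a₂·M₂·y₂ = 5·11·5 + 0·9·5 = 275
Reduce mod 99: x ≡ 77
Check: 77 mod 9 = 5 ✓, 77 mod 11 = 0 ✓

x ≡ 77 (mod 99)


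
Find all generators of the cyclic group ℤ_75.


g generates ℤ_n iff gcd(g,n) = 1
Prime factors of 75: 3, 5
Generators are g ∈ {1,...,74} not divisible by any of these primes.
Generators: {1, 2, 4, 7, 8, 11, 13, 14, 16, 17, 19, 22, 23, 26, 28, 29, 31, 32, 34, 37, 38, 41, 43, 44, 46, 47, 49, 52, 53, 56, 58, 59, 61, 62, 64, 67, 68, 71, 73, 74}
Number of generators = φ(75) = 40

Generators of ℤ_75 = {1, 2, 4, 7, 8, 11, 13, 14, 16, 17, 19, 22, 23, 26, 28, 29, 31, 32, 34, 37, 38, 41, 43, 44, 46, 47, 49, 52, 53, 56, 58, 59, 61, 62, 64, 67, 68, 71, 73, 74}


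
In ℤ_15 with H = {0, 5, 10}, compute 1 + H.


1 + H = {1 + h (mod 15) : h ∈ H}
1+0=1, 1+5=6, 1+10=11

1 + H = {1, 6, 11}


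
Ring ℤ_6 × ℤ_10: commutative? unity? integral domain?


Direct product ring; commutative with unity (1,1); but (1,0)·(0,1) = (0,0) gives zero divisors, so not an integral domain
Commutative: Yes
Integral domain: No
Has unity: Yes

ℤ_6 × ℤ_10: Commutative=Yes, Unity=Yes


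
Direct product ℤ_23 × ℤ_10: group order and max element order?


|ℤ_23 × ℤ_10| = 23 × 10 = 230
Max element order = lcm(23,10) = 230
Cyclic? Yes (gcd=1)

|ℤ_23×ℤ_10| = 230, max element order = 230


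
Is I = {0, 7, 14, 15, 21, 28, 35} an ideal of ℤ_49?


Check ideal conditions for I = {0, 7, 14, 15, 21, 28, 35} in ℤ_49:
(1) I is an additive subgroup? No
(2) For r ∈ ℤ_49 and a ∈ I: r·a ∈ I? No  [counterexample: r=2, a=15, r·a mod 49 = 30 ∉ I]

No, I is not an ideal of ℤ_49


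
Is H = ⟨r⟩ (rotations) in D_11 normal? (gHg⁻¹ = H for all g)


H = ⟨r⟩ (rotations) in D_11
The rotation subgroup ⟨r⟩ has index 2 in D_11, so it is normal

Yes, normal subgroup


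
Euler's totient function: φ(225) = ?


Factor n: 225 = 3^2 × 5^2
φ(n) = n · ∏(1 - 1/p) over distinct primes p | n
φ(225) = 225 · (1 - 1/3) · (1 - 1/5) = 120

φ(225) = 120


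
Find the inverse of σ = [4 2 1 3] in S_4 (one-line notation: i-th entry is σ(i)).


To find σ⁻¹, swap domain and range:
σ(1) = 4 → σ⁻¹(4) = 1
σ(2) = 2 → σ⁻¹(2) = 2
σ(3) = 1 → σ⁻¹(1) = 3
σ(4) = 3 → σ⁻¹(3) = 4

σ⁻¹ = [3 2 4 1]


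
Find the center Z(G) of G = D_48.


Z(G) = {g ∈ G | gx = xg for all x ∈ G}
For even n, Z(D_n) = {e, r^(n/2)}: the 180° rotation r^24 commutes with every reflection and rotation

Z(D_48) = {e, r^24}


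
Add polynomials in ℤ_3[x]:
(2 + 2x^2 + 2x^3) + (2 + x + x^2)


Add coefficients mod 3:
x^0: 2 + 2 = 1 (mod 3)
x^1: 0 + 1 = 1 (mod 3)
x^2: 2 + 1 = 0 (mod 3)
x^3: 2 + 0 = 2 (mod 3)
Result: 1 + x + 2x^3

f + g = 1 + x + 2x^3


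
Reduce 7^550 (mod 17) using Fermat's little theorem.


Fermat's little theorem: if p is prime and gcd(a,p)=1, then a^(p-1) ≡ 1 (mod p)
p = 17 is prime, gcd(7,17) = 1
Reduce exponent: 550 mod 16 = 6
So 7^550 ≡ 7^6 (mod 17)
7^6 mod 17 = 9

7^550 ≡ 9 (mod 17)


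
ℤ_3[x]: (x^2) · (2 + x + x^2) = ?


Expand and collect like terms; reduce coefficients mod 3:
x^0: 0·2 = 0 ≡ 0 (mod 3)
x^1: 0·1 + 0·2 = 0 ≡ 0 (mod 3)
x^2: 0·1 + 0·1 + 1·2 = 2 ≡ 2 (mod 3)
x^3: 0·1 + 1·1 = 1 ≡ 1 (mod 3)
x^4: 1·1 = 1 ≡ 1 (mod 3)
Result: 2x^2 + x^3 + x^4

f · g = 2x^2 + x^3 + x^4


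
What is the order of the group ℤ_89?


ℤ_n has n elements.

|ℤ_89| = 89


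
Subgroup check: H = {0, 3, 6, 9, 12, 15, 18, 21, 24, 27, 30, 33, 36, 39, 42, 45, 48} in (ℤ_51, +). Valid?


Subgroup test for H = {0, 3, 6, 9, 12, 15, 18, 21, 24, 27, 30, 33, 36, 39, 42, 45, 48} in (ℤ_51, +):
(1) 0 ∈ H? Yes
(2) Closure: for all a,b ∈ H, (a+b) mod 51 ∈ H? Yes
(3) Inverses: for all a ∈ H, -a mod 51 ∈ H? Yes

Yes, H is a subgroup of ℤ_51


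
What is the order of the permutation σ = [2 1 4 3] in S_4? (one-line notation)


Cycle decomposition: (1 2) (3 4)
Cycle lengths: 2, 2
Order = lcm(2, 2) = 2

ord(σ) = 2


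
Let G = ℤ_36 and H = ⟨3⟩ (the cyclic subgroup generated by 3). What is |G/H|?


|⟨3⟩| = n / gcd(3, 36) = 36 / 3 = 12
H is normal (ℤ_36 is abelian).
|G/H| = |G| / |H| = 36 / 12 = 3

|G/H| = 3


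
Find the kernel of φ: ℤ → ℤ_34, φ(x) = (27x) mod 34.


Kernel = preimage of identity
ker(φ) = {x ∈ ℤ : 27x ≡ 0 (mod 34)}. gcd(27,34) = 1, so 27x ≡ 0 (mod 34) ⟺ x ≡ 0 (mod 34/1 = 34). Hence ker(φ) = 34ℤ

ker(φ) = 34ℤ


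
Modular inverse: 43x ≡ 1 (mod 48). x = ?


Use the extended Euclidean algorithm to write 1 = 43·s + 48·t; then s mod 48 is the inverse.
Euclidean algorithm:
  43 = 0·48 + 43
  48 = 1·43 + 5
  43 = 8·5 + 3
  5 = 1·3 + 2
  3 = 1·2 + 1
  2 = 2·1 + 0
gcd(43,48) = 1
Back-substitution gives: 43·(19) + 48·(-17) = 1
So 43⁻¹ ≡ 19 ≡ 19 (mod 48)
Check: 43 × 19 = 817 ≡ 1 (mod 48) ✓

43⁻¹ ≡ 19 (mod 48)


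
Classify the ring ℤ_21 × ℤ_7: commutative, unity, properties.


Direct product ring; commutative with unity (1,1); but (1,0)·(0,1) = (0,0) gives zero divisors, so not an integral domain
Commutative: Yes
Integral domain: No
Has unity: Yes

ℤ_21 × ℤ_7: Commutative=Yes, Unity=Yes


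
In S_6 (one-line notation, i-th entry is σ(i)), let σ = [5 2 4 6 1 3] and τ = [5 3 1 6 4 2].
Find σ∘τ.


σ∘τ: apply τ first, then σ
1 →τ 5 →σ 1
2 →τ 3 →σ 4
3 →τ 1 →σ 5
4 →τ 6 →σ 3
5 →τ 4 →σ 6
6 →τ 2 →σ 2

σ∘τ = [1 4 5 3 6 2]


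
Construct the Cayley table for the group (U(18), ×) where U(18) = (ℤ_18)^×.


Elements: {1, 5, 7, 11, 13, 17}
Operation: multiplication mod 18
Entry (a, b) = (a × b) mod 18

Cayley table:
   |  1 |  5 |  7 | 11 | 13 | 17
 1 |  1 |  5 |  7 | 11 | 13 | 17
 5 |  5 |  7 | 17 |  1 | 11 | 13
 7 |  7 | 17 | 13 |  5 |  1 | 11
11 | 11 |  1 |  5 | 13 | 17 |  7
13 | 13 | 11 |  1 | 17 |  7 |  5
17 | 17 | 13 | 11 |  7 |  5 |  1


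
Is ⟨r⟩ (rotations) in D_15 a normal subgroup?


H = ⟨r⟩ (rotations) in D_15
The rotation subgroup ⟨r⟩ has index 2 in D_15, so it is normal

Yes, normal subgroup


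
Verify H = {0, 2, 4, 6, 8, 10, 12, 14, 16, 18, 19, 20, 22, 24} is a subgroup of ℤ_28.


Subgroup test for H = {0, 2, 4, 6, 8, 10, 12, 14, 16, 18, 19, 20, 22, 24} in (ℤ_28, +):
(1) 0 ∈ H? Yes
(2) Closure: for all a,b ∈ H, (a+b) mod 28 ∈ H? No  [counterexample: 2 + 19 = 21 ∉ H]
(3) Inverses: for all a ∈ H, -a mod 28 ∈ H? No

No, H is not a subgroup of ℤ_28


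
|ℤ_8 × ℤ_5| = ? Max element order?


|ℤ_8 × ℤ_5| = 8 × 5 = 40
Max element order = lcm(8,5) = 40
Cyclic? Yes (gcd=1)

|ℤ_8×ℤ_5| = 40, max element order = 40


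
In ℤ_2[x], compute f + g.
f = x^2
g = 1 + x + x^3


Add coefficients mod 2:
x^0: 0 + 1 = 1 (mod 2)
x^1: 0 + 1 = 1 (mod 2)
x^2: 1 + 0 = 1 (mod 2)
x^3: 0 + 1 = 1 (mod 2)
Result: 1 + x + x^2 + x^3

f + g = 1 + x + x^2 + x^3


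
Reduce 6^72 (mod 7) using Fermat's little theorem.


Fermat's little theorem: if p is prime and gcd(a,p)=1, then a^(p-1) ≡ 1 (mod p)
p = 7 is prime, gcd(6,7) = 1
Reduce exponent: 72 mod 6 = 0
So 6^72 ≡ 6^0 (mod 7)
6^0 = 1

6^72 ≡ 1 (mod 7)


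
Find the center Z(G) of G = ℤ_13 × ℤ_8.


Z(G) = {g ∈ G | gx = xg for all x ∈ G}
Direct product of abelian groups is abelian, so Z(G) = G

Z(ℤ_13 × ℤ_8) = ℤ_13 × ℤ_8


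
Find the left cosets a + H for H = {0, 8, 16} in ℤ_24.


H = {0, 8, 16}, |H| = 3
Number of cosets = |G|/|H| = 24/3 = 8
0 + H = {0, 8, 16}
1 + H = {1, 9, 17}
2 + H = {2, 10, 18}
3 + H = {3, 11, 19}
4 + H = {4, 12, 20}
5 + H = {5, 13, 21}
6 + H = {6, 14, 22}
7 + H = {7, 15, 23}

Cosets: 0+H={0,8,16}; 1+H={1,9,17}; 2+H={2,10,18}; 3+H={3,11,19}; 4+H={4,12,20}; 5+H={5,13,21}; 6+H={6,14,22}; 7+H={7,15,23}


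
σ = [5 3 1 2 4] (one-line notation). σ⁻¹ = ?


To find σ⁻¹, swap domain and range:
σ(1) = 5 → σ⁻¹(5) = 1
σ(2) = 3 → σ⁻¹(3) = 2
σ(3) = 1 → σ⁻¹(1) = 3
σ(4) = 2 → σ⁻¹(2) = 4
σ(5) = 4 → σ⁻¹(4) = 5

σ⁻¹ = [3 4 2 5 1]


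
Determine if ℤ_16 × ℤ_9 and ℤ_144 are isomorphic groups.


Comparing ℤ_16 × ℤ_9 and ℤ_144:
gcd(16,9) = 1, so ℤ_16 × ℤ_9 ≅ ℤ_144 (CRT)

Yes, ℤ_16 × ℤ_9 ≅ ℤ_144


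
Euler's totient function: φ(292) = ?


Factor n: 292 = 2^2 × 73
φ(n) = n · ∏(1 - 1/p) over distinct primes p | n
φ(292) = 292 · (1 - 1/2) · (1 - 1/73) = 144

φ(292) = 144


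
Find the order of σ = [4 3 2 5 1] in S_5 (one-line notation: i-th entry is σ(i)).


Cycle decomposition: (1 4 5) (2 3)
Cycle lengths: 3, 2
Order = lcm(3, 2) = 6

ord(σ) = 6


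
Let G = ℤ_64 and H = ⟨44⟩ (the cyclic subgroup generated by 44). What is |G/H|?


|⟨44⟩| = n / gcd(44, 64) = 64 / 4 = 16
H is normal (ℤ_64 is abelian).
|G/H| = |G| / |H| = 64 / 16 = 4

|G/H| = 4


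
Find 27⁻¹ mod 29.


Use the extended Euclidean algorithm to write 1 = 27·s + 29·t; then s mod 29 is the inverse.
Euclidean algorithm:
  27 = 0·29 + 27
  29 = 1·27 + 2
  27 = 13·2 + 1
  2 = 2·1 + 0
gcd(27,29) = 1
Back-substitution gives: 27·(14) + 29·(-13) = 1
So 27⁻¹ ≡ 14 ≡ 14 (mod 29)
Check: 27 × 14 = 378 ≡ 1 (mod 29) ✓

27⁻¹ ≡ 14 (mod 29)


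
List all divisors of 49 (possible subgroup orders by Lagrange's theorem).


Lagrange's theorem: |H| divides |G|
|G| = 49
Divisors of 49: 1, 7, 49

Possible subgroup orders: {1, 7, 49}


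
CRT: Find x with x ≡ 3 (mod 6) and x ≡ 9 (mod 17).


m₁ = 6, m₂ = 17, gcd = 1, so CRT applies. M = m₁·m₂ = 102
Let M₁ = M/m₁ = 17, M₂ = M/m₂ = 6
Find y₁ ≡ M₁⁻¹ (mod m₁): 17⁻¹ ≡ 5 (mod 6)
Find y₂ ≡ M₂⁻¹ (mod m₂): 6⁻¹ ≡ 3 (mod 17)
x = a₁·M₁·y₁ + a₂·M₂·y₂ = 3·17·5 + 9·6·3 = 417
Reduce mod 102: x ≡ 9
Check: 9 mod 6 = 3 ✓, 9 mod 17 = 9 ✓

x ≡ 9 (mod 102)


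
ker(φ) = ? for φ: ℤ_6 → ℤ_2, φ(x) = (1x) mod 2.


Kernel = preimage of identity
ker(φ) = {x ∈ ℤ_6 : 1x ≡ 0 (mod 2)}. Since 2 | 6, φ is well-defined. The kernel is the cyclic subgroup ⟨2⟩ of ℤ_6 (order 3), i.e. {0, 2, 4}

ker(φ) = {0, 2, 4}


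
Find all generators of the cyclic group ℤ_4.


g generates ℤ_n iff gcd(g,n) = 1
Checking each g ∈ {1,...,3}:
gcd(1,4) = 1
gcd(2,4) = 2
gcd(3,4) = 1
Generators: {1, 3}
Number of generators = φ(4) = 2

Generators of ℤ_4 = {1, 3}


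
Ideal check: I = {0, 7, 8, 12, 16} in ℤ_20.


Check ideal conditions for I = {0, 7, 8, 12, 16} in ℤ_20:
(1) I is an additive subgroup? No
(2) For r ∈ ℤ_20 and a ∈ I: r·a ∈ I? No  [counterexample: r=2, a=7, r·a mod 20 = 14 ∉ I]

No, I is not an ideal of ℤ_20


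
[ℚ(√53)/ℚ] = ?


√53 has minimal polynomial x² - 53 (irreducible over ℚ since 53 is squarefree)

[ℚ(√53)/ℚ] = 2


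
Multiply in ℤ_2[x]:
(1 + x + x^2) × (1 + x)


Expand and collect like terms; reduce coefficients mod 2:
x^0: 1·1 = 1 ≡ 1 (mod 2)
x^1: 1·1 + 1·1 = 2 ≡ 0 (mod 2)
x^2: 1·1 + 1·1 = 2 ≡ 0 (mod 2)
x^3: 1·1 = 1 ≡ 1 (mod 2)
Result: 1 + x^3

f · g = 1 + x^3


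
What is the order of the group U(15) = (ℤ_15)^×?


U(n) is the group of units mod n; |U(n)| = φ(n)
|U(15)| = φ(15) = 8

|U(15) = (ℤ_15)^×| = 8


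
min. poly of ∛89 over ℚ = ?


∛89 satisfies x³ - 89 = 0, irreducible over ℚ (no rational root; 89 is not a perfect cube)

Minimal polynomial: x³ - 89


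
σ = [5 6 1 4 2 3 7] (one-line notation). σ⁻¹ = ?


To find σ⁻¹, swap domain and range:
σ(1) = 5 → σ⁻¹(5) = 1
σ(2) = 6 → σ⁻¹(6) = 2
σ(3) = 1 → σ⁻¹(1) = 3
σ(4) = 4 → σ⁻¹(4) = 4
σ(5) = 2 → σ⁻¹(2) = 5
σ(6) = 3 → σ⁻¹(3) = 6
σ(7) = 7 → σ⁻¹(7) = 7

σ⁻¹ = [3 5 6 4 1 2 7]


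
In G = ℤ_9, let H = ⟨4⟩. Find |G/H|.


|⟨4⟩| = n / gcd(4, 9) = 9 / 1 = 9
H is normal (ℤ_9 is abelian).
|G/H| = |G| / |H| = 9 / 9 = 1

|G/H| = 1


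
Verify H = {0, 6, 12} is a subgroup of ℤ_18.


Subgroup test for H = {0, 6, 12} in (ℤ_18, +):
(1) 0 ∈ H? Yes
(2) Closure: for all a,b ∈ H, (a+b) mod 18 ∈ H? Yes
(3) Inverses: for all a ∈ H, -a mod 18 ∈ H? Yes

Yes, H is a subgroup of ℤ_18


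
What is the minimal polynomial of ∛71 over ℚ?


∛71 satisfies x³ - 71 = 0, irreducible over ℚ (no rational root; 71 is not a perfect cube)

Minimal polynomial: x³ - 71


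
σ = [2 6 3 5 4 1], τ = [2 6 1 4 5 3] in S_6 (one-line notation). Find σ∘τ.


σ∘τ: apply τ first, then σ
1 →τ 2 →σ 6
2 →τ 6 →σ 1
3 →τ 1 →σ 2
4 →τ 4 →σ 5
5 →τ 5 →σ 4
6 →τ 3 →σ 3

σ∘τ = [6 1 2 5 4 3]


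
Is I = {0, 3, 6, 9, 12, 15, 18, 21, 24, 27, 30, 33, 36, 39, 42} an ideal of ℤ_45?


Check ideal conditions for I = {0, 3, 6, 9, 12, 15, 18, 21, 24, 27, 30, 33, 36, 39, 42} in ℤ_45:
(1) I is an additive subgroup? Yes
(2) For r ∈ ℤ_45 and a ∈ I: r·a ∈ I? Yes

Yes, I is an ideal of ℤ_45


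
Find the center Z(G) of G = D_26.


Z(G) = {g ∈ G | gx = xg for all x ∈ G}
For even n, Z(D_n) = {e, r^(n/2)}: the 180° rotation r^13 commutes with every reflection and rotation

Z(D_26) = {e, r^13}


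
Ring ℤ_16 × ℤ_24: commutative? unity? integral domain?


Direct product ring; commutative with unity (1,1); but (1,0)·(0,1) = (0,0) gives zero divisors, so not an integral domain
Commutative: Yes
Integral domain: No
Has unity: Yes

ℤ_16 × ℤ_24: Commutative=Yes, Unity=Yes


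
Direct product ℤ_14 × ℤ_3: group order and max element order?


|ℤ_14 × ℤ_3| = 14 × 3 = 42
Max element order = lcm(14,3) = 42
Cyclic? Yes (gcd=1)

|ℤ_14×ℤ_3| = 42, max element order = 42


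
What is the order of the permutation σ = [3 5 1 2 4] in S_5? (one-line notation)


Cycle decomposition: (1 3) (2 5 4)
Cycle lengths: 2, 3
Order = lcm(2, 3) = 6

ord(σ) = 6


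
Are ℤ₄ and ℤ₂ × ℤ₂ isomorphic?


Comparing ℤ₄ and ℤ₂ × ℤ₂:
ℤ₄ has an element of order 4; ℤ₂×ℤ₂ has exponent 2

No, ℤ₄ ≇ ℤ₂ × ℤ₂


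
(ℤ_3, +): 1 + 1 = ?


Operation: addition mod 3
1 + 1 = (a + b) mod 3 with a = 1, b = 1

1 + 1 = 2


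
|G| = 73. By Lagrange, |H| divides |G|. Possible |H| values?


Lagrange's theorem: |H| divides |G|
|G| = 73
Divisors of 73: 1, 73

Possible subgroup orders: {1, 73}


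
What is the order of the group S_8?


|S_n| = n! (number of permutations of n symbols)
|S_8| = 8! = 40320

|S_8| = 40320


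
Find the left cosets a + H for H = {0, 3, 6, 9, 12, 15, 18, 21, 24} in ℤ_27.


H = {0, 3, 6, 9, 12, 15, 18, 21, 24}, |H| = 9
Number of cosets = |G|/|H| = 27/9 = 3
0 + H = {0, 3, 6, 9, 12, 15, 18, 21, 24}
1 + H = {1, 4, 7, 10, 13, 16, 19, 22, 25}
2 + H = {2, 5, 8, 11, 14, 17, 20, 23, 26}

Cosets: 0+H={0,3,6,9,12,15,18,21,24}; 1+H={1,4,7,10,13,16,19,22,25}; 2+H={2,5,8,11,14,17,20,23,26}


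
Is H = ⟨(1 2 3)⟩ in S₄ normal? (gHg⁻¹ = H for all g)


H = ⟨(1 2 3)⟩ in S₄
(1 4)(1 2 3)(1 4)⁻¹ = (4 2 3) ∉ ⟨(1 2 3)⟩

No, not a normal subgroup


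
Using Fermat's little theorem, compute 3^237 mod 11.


Fermat's little theorem: if p is prime and gcd(a,p)=1, then a^(p-1) ≡ 1 (mod p)
p = 11 is prime, gcd(3,11) = 1
Reduce exponent: 237 mod 10 = 7
So 3^237 ≡ 3^7 (mod 11)
3^7 mod 11 = 9

3^237 ≡ 9 (mod 11)


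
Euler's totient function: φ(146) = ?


Factor n: 146 = 2 × 73
φ(n) = n · ∏(1 - 1/p) over distinct primes p | n
φ(146) = 146 · (1 - 1/2) · (1 - 1/73) = 72

φ(146) = 72


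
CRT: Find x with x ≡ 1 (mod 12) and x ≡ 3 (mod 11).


m₁ = 12, m₂ = 11, gcd = 1, so CRT applies. M = m₁·m₂ = 132
Let M₁ = M/m₁ = 11, M₂ = M/m₂ = 12
Find y₁ ≡ M₁⁻¹ (mod m₁): 11⁻¹ ≡ 11 (mod 12)
Find y₂ ≡ M₂⁻¹ (mod m₂): 12⁻¹ ≡ 1 (mod 11)
x = a₁·M₁·y₁ + a₂·M₂·y₂ = 1·11·11 + 3·12·1 = 157
Reduce mod 132: x ≡ 25
Check: 25 mod 12 = 1 ✓, 25 mod 11 = 3 ✓

x ≡ 25 (mod 132)


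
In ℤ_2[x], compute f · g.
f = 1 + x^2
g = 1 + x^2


Expand and collect like terms; reduce coefficients mod 2:
x^0: 1·1 = 1 ≡ 1 (mod 2)
x^1: 1·0 + 0·1 = 0 ≡ 0 (mod 2)
x^2: 1·1 + 0·0 + 1·1 = 2 ≡ 0 (mod 2)
x^3: 0·1 + 1·0 = 0 ≡ 0 (mod 2)
x^4: 1·1 = 1 ≡ 1 (mod 2)
Result: 1 + x^4

f · g = 1 + x^4


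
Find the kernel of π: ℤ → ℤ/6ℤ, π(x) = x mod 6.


Kernel = preimage of identity
ker(π) = multiples of 6 = 6ℤ

ker(π) = 6ℤ


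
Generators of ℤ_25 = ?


g generates ℤ_n iff gcd(g,n) = 1
Prime factors of 25: 5
Generators are g ∈ {1,...,24} not divisible by any of these primes.
Generators: {1, 2, 3, 4, 6, 7, 8, 9, 11, 12, 13, 14, 16, 17, 18, 19, 21, 22, 23, 24}
Number of generators = φ(25) = 20

Generators of ℤ_25 = {1, 2, 3, 4, 6, 7, 8, 9, 11, 12, 13, 14, 16, 17, 18, 19, 21, 22, 23, 24}


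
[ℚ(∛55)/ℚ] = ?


∛55 has minimal polynomial x³ - 55 (irreducible over ℚ since 55 is not a perfect cube)

[ℚ(∛55)/ℚ] = 3


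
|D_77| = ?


|D_n| = 2n (n rotations and n reflections)
|D_77| = 2×77 = 154

|D_77| = 154


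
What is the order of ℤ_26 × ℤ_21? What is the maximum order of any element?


|ℤ_26 × ℤ_21| = 26 × 21 = 546
Max element order = lcm(26,21) = 546
Cyclic? Yes (gcd=1)

|ℤ_26×ℤ_21| = 546, max element order = 546


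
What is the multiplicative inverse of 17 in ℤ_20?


Use the extended Euclidean algorithm to write 1 = 17·s + 20·t; then s mod 20 is the inverse.
Euclidean algorithm:
  17 = 0·20 + 17
  20 = 1·17 + 3
  17 = 5·3 + 2
  3 = 1·2 + 1
  2 = 2·1 + 0
gcd(17,20) = 1
Back-substitution gives: 17·(-7) + 20·(6) = 1
So 17⁻¹ ≡ -7 ≡ 13 (mod 20)
Check: 17 × 13 = 221 ≡ 1 (mod 20) ✓

17⁻¹ ≡ 13 (mod 20)


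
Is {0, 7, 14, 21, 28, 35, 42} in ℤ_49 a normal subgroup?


H = {0, 7, 14, 21, 28, 35, 42} in ℤ_49
ℤ_49 is abelian; every subgroup of an abelian group is normal

Yes, normal subgroup


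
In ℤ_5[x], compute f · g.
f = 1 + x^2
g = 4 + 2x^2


Expand and collect like terms; reduce coefficients mod 5:
x^0: 1·4 = 4 ≡ 4 (mod 5)
x^1: 1·0 + 0·4 = 0 ≡ 0 (mod 5)
x^2: 1·2 + 0·0 + 1·4 = 6 ≡ 1 (mod 5)
x^3: 0·2 + 1·0 = 0 ≡ 0 (mod 5)
x^4: 1·2 = 2 ≡ 2 (mod 5)
Result: 4 + x^2 + 2x^4

f · g = 4 + x^2 + 2x^4


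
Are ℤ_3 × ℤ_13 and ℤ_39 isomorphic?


Comparing ℤ_3 × ℤ_13 and ℤ_39:
gcd(3,13) = 1, so ℤ_3 × ℤ_13 ≅ ℤ_39 (CRT)

Yes, ℤ_3 × ℤ_13 ≅ ℤ_39


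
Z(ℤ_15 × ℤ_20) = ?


Z(G) = {g ∈ G | gx = xg for all x ∈ G}
Direct product of abelian groups is abelian, so Z(G) = G

Z(ℤ_15 × ℤ_20) = ℤ_15 × ℤ_20


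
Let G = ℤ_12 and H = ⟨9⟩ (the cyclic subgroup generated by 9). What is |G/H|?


|⟨9⟩| = n / gcd(9, 12) = 12 / 3 = 4
H is normal (ℤ_12 is abelian).
|G/H| = |G| / |H| = 12 / 4 = 3

|G/H| = 3


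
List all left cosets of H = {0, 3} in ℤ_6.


H = {0, 3}, |H| = 2
Number of cosets = |G|/|H| = 6/2 = 3
0 + H = {0, 3}
1 + H = {1, 4}
2 + H = {2, 5}

Cosets: 0+H={0,3}; 1+H={1,4}; 2+H={2,5}


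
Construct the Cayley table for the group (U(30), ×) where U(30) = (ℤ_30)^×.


Elements: {1, 7, 11, 13, 17, 19, 23, 29}
Operation: multiplication mod 30
Entry (a, b) = (a × b) mod 30

Cayley table:
   |  1 |  7 | 11 | 13 | 17 | 19 | 23 | 29
 1 |  1 |  7 | 11 | 13 | 17 | 19 | 23 | 29
 7 |  7 | 19 | 17 |  1 | 29 | 13 | 11 | 23
11 | 11 | 17 |  1 | 23 |  7 | 29 | 13 | 19
13 | 13 |  1 | 23 | 19 | 11 |  7 | 29 | 17
17 | 17 | 29 |  7 | 11 | 19 | 23 |  1 | 13
19 | 19 | 13 | 29 |  7 | 23 |  1 | 17 | 11
23 | 23 | 11 | 13 | 29 |  1 | 17 | 19 |  7
29 | 29 | 23 | 19 | 17 | 13 | 11 |  7 |  1


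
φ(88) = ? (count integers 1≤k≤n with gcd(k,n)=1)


Factor n: 88 = 2^3 × 11
φ(n) = n · ∏(1 - 1/p) over distinct primes p | n
φ(88) = 88 · (1 - 1/2) · (1 - 1/11) = 40

φ(88) = 40


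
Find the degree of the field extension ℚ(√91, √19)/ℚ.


[ℚ(√91,√19):ℚ] = [ℚ(√91,√19):ℚ(√91)]·[ℚ(√91):ℚ] = 2·2 = 4

[ℚ(√91, √19)/ℚ] = 4


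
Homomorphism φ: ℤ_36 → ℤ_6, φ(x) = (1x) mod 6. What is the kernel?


Kernel = preimage of identity
ker(φ) = {x ∈ ℤ_36 : 1x ≡ 0 (mod 6)}. Since 6 | 36, φ is well-defined. The kernel is the cyclic subgroup ⟨6⟩ of ℤ_36 (order 6), i.e. {0, 6, 12, 18, 24, 30}

ker(φ) = {0, 6, 12, 18, 24, 30}


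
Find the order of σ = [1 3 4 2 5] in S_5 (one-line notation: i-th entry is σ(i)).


Cycle decomposition: (2 3 4)
Cycle lengths: 3
Order = lcm(3) = 3

ord(σ) = 3


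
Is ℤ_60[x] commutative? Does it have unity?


ℤ_60 has zero divisors (2·30 ≡ 0), and these lift to constant zero divisors in ℤ_60[x]; so not an integral domain
Commutative: Yes
Integral domain: No
Has unity: Yes

ℤ_60[x]: Commutative=Yes, Unity=Yes


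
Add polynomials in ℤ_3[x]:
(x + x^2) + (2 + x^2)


Add coefficients mod 3:
x^0: 0 + 2 = 2 (mod 3)
x^1: 1 + 0 = 1 (mod 3)
x^2: 1 + 1 = 2 (mod 3)
Result: 2 + x + 2x^2

f + g = 2 + x + 2x^2


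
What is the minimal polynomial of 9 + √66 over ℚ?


Let α = 9 + √66. Then α - 9 = √66, so (α - 9)² = 66, giving α² - 18α + 15 = 0. Degree 2 and α ∉ ℚ, so this is the minimal polynomial.

Minimal polynomial: x² - 18x + 15


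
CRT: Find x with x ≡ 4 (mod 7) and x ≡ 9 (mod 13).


m₁ = 7, m₂ = 13, gcd = 1, so CRT applies. M = m₁·m₂ = 91
Let M₁ = M/m₁ = 13, M₂ = M/m₂ = 7
Find y₁ ≡ M₁⁻¹ (mod m₁): 13⁻¹ ≡ 6 (mod 7)
Find y₂ ≡ M₂⁻¹ (mod m₂): 7⁻¹ ≡ 2 (mod 13)
x = a₁·M₁·y₁ + a₂·M₂·y₂ = 4·13·6 + 9·7·2 = 438
Reduce mod 91: x ≡ 74
Check: 74 mod 7 = 4 ✓, 74 mod 13 = 9 ✓

x ≡ 74 (mod 91)


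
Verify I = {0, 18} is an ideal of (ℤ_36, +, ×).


Check ideal conditions for I = {0, 18} in ℤ_36:
(1) I is an additive subgroup? Yes
(2) For r ∈ ℤ_36 and a ∈ I: r·a ∈ I? Yes

Yes, I is an ideal of ℤ_36


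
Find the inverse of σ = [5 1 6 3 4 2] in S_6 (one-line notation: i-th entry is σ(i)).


To find σ⁻¹, swap domain and range:
σ(1) = 5 → σ⁻¹(5) = 1
σ(2) = 1 → σ⁻¹(1) = 2
σ(3) = 6 → σ⁻¹(6) = 3
σ(4) = 3 → σ⁻¹(3) = 4
σ(5) = 4 → σ⁻¹(4) = 5
σ(6) = 2 → σ⁻¹(2) = 6

σ⁻¹ = [2 6 4 5 1 3]


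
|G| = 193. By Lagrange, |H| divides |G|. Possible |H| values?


Lagrange's theorem: |H| divides |G|
|G| = 193
Divisors of 193: 1, 193

Possible subgroup orders: {1, 193}


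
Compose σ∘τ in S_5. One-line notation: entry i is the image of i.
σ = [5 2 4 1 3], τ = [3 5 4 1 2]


σ∘τ: apply τ first, then σ
1 →τ 3 →σ 4
2 →τ 5 →σ 3
3 →τ 4 →σ 1
4 →τ 1 →σ 5
5 →τ 2 →σ 2

σ∘τ = [4 3 1 5 2]


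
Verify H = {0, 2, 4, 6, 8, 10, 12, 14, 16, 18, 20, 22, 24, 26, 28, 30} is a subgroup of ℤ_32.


Subgroup test for H = {0, 2, 4, 6, 8, 10, 12, 14, 16, 18, 20, 22, 24, 26, 28, 30} in (ℤ_32, +):
(1) 0 ∈ H? Yes
(2) Closure: for all a,b ∈ H, (a+b) mod 32 ∈ H? Yes
(3) Inverses: for all a ∈ H, -a mod 32 ∈ H? Yes

Yes, H is a subgroup of ℤ_32


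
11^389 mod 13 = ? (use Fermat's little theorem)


Fermat's little theorem: if p is prime and gcd(a,p)=1, then a^(p-1) ≡ 1 (mod p)
p = 13 is prime, gcd(11,13) = 1
Reduce exponent: 389 mod 12 = 5
So 11^389 ≡ 11^5 (mod 13)
11^5 mod 13 = 7

11^389 ≡ 7 (mod 13)


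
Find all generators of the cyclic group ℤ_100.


g generates ℤ_n iff gcd(g,n) = 1
Prime factors of 100: 2, 5
Generators are g ∈ {1,...,99} not divisible by any of these primes.
Generators: {1, 3, 7, 9, 11, 13, 17, 19, 21, 23, 27, 29, 31, 33, 37, 39, 41, 43, 47, 49, 51, 53, 57, 59, 61, 63, 67, 69, 71, 73, 77, 79, 81, 83, 87, 89, 91, 93, 97, 99}
Number of generators = φ(100) = 40

Generators of ℤ_100 = {1, 3, 7, 9, 11, 13, 17, 19, 21, 23, 27, 29, 31, 33, 37, 39, 41, 43, 47, 49, 51, 53, 57, 59, 61, 63, 67, 69, 71, 73, 77, 79, 81, 83, 87, 89, 91, 93, 97, 99}
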